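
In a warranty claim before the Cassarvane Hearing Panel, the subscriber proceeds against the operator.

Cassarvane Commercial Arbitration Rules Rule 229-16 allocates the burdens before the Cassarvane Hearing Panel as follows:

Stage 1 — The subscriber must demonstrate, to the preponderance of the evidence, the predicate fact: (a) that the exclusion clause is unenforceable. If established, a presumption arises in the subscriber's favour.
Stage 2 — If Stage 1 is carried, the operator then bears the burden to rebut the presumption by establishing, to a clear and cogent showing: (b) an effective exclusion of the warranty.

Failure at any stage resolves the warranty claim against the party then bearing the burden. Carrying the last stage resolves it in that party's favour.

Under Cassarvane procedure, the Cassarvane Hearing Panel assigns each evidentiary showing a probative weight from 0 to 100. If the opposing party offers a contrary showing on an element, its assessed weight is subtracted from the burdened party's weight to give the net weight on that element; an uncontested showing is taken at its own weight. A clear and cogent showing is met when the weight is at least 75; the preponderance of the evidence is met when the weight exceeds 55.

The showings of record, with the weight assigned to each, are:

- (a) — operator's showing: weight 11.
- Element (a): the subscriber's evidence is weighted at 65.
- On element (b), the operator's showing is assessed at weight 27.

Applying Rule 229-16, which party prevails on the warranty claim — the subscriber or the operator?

Stage 1 (subscriber, the preponderance of the evidence, weight exceeds 55): (a) net 65−11=54 ≤ 55 — fails.
  The subscriber does not carry Stage 1.
The operator prevails.

operator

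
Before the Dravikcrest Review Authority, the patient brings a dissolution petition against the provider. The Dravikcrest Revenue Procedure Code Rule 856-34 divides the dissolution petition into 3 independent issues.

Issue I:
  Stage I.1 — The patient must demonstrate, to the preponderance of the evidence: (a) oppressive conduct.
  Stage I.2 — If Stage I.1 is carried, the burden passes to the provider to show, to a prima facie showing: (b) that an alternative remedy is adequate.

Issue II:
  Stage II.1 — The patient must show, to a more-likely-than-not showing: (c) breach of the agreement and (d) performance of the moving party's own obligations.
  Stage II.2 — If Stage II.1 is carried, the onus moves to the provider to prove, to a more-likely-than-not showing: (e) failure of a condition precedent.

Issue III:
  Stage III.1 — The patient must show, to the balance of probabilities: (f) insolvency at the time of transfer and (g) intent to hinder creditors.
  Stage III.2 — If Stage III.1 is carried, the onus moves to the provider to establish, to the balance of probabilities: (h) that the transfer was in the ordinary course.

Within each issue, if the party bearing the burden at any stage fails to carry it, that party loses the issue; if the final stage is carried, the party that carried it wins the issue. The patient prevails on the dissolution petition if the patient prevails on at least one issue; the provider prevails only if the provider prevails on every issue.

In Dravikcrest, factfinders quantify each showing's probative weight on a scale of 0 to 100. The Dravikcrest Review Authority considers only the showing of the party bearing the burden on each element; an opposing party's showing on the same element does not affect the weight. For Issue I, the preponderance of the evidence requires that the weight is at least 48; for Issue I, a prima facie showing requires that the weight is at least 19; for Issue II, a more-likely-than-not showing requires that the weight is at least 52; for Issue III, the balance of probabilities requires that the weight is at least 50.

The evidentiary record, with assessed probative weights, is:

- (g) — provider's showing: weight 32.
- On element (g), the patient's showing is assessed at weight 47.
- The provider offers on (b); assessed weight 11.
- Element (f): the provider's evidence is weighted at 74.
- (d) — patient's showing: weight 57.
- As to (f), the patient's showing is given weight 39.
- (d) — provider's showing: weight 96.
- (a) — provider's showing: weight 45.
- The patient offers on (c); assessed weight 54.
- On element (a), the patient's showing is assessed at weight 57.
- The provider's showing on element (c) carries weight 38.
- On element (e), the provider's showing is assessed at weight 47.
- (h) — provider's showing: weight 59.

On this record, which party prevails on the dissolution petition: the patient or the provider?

patient

— Issue I —
Stage I.1 (patient, the preponderance of the evidence, weight is at least 48): (a) 57 (provider's 45 disregarded) ≥ 48 — meets.
  Stage I.1 carried; the burden shifts to the provider.
Stage I.2 (provider, a prima facie showing, weight is at least 19): (b) 11 < 19 — fails.
  Stage I.2 not carried; the provider fails its burden.
The patient prevails on this issue.
— Issue II —
Stage II.1 — burden on patient; standard: a more-likely-than-not showing (weight is at least 52).
    (c): 54 (provider's 38 disregarded) ≥ 52 [met]
    (d): 57 (provider's 96 disregarded) ≥ 52 [met]
  The patient carries Stage II.1; the provider now bears the burden.
Stage II.2 — burden on provider; standard: a more-likely-than-not showing (weight is at least 52).
    (e): 47 < 52 [not met]
  The provider does not carry Stage II.2.
The patient prevails on this issue.
— Issue III —
At Stage III.1 the patient must meet the balance of probabilities (weight is at least 50): on (f) the weight is 39 (the provider's 74 is given no effect), < 50, so (f) does not meet the standard; on (g) the weight is 47 (the provider's 32 is given no effect), < 50, so (g) does not meet the standard.
  Stage III.1 not carried; the patient fails its burden.
The analysis ends at Stage III.1; the provider prevails on this issue.
Per-issue: Issue I → patient; Issue II → patient; Issue III → provider. The patient must prevail on at least one issue; overall, the patient prevails.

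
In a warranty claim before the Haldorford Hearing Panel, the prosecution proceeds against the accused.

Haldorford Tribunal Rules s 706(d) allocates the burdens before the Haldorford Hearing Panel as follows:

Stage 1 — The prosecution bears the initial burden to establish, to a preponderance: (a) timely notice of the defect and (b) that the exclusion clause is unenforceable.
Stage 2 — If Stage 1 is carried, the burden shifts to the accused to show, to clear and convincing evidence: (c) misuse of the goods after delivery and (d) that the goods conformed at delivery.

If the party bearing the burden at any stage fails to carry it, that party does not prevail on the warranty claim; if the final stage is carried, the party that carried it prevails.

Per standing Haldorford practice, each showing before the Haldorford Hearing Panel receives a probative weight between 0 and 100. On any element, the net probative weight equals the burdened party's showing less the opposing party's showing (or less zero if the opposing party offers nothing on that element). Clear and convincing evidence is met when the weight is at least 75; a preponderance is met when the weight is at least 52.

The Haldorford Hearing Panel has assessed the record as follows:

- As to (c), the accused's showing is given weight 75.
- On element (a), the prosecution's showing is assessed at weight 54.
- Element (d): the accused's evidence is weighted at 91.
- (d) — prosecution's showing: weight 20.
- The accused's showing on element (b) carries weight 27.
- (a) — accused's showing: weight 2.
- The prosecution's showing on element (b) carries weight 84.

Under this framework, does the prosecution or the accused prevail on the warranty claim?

prosecution

Stage 1 — burden on prosecution; standard: a preponderance (weight is at least 52).
    (a): 54 − 2 = 52 ≥ 52 [met]
    (b): 84 − 27 = 57 ≥ 52 [met]
  All elements met. The burden passes to the accused.
Stage 2 — burden on accused; standard: clear and convincing evidence (weight is at least 75).
    (c): 75 ≥ 75 [met]
    (d): 91 − 20 = 71 < 75 [not met]
  Not every element is met, so the accused fails to carry Stage 2.
So the prosecution prevails.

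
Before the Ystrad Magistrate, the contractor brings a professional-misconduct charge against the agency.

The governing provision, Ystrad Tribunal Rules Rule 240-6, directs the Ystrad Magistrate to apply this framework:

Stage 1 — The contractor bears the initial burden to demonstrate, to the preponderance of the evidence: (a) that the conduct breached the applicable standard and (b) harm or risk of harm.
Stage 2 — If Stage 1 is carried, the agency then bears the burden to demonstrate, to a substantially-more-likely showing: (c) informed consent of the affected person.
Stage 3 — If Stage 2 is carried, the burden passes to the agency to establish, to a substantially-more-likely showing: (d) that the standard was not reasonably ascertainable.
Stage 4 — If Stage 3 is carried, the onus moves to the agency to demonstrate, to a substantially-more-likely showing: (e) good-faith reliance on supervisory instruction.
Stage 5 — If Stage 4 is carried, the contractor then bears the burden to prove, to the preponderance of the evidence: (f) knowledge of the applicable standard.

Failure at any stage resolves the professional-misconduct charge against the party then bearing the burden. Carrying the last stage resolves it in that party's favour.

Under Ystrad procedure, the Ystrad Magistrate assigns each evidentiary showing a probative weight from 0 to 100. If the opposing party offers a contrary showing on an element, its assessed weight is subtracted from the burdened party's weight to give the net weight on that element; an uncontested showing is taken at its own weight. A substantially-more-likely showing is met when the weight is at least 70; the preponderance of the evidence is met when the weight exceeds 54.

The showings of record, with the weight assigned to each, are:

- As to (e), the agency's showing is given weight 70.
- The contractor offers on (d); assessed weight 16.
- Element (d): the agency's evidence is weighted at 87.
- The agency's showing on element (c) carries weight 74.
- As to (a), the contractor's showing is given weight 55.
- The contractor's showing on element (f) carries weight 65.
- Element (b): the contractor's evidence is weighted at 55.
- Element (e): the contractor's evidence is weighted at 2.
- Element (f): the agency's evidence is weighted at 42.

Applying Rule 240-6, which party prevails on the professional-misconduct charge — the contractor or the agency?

Stage 1 — burden on contractor; standard: the preponderance of the evidence (weight exceeds 54).
    (a): 55 > 54 [met]
    (b): 55 > 54 [met]
  Stage 1 carried; the burden shifts to the agency.
Stage 2 — burden on agency; standard: a substantially-more-likely showing (weight is at least 70).
    (c): 74 ≥ 70 [met]
  Stage 2 is satisfied; the agency continues to bear the burden.
Stage 3 — burden on agency; standard: a substantially-more-likely showing (weight is at least 70).
    (d): 87 − 16 = 71 ≥ 70 [met]
  All elements met. The agency retains the burden for Stage 4.
Stage 4 — burden on agency; standard: a substantially-more-likely showing (weight is at least 70).
    (e): 70 − 2 = 68 < 70 [not met]
  Stage 4 not carried; the agency fails its burden.
The analysis ends at Stage 4; the contractor prevails.

contractor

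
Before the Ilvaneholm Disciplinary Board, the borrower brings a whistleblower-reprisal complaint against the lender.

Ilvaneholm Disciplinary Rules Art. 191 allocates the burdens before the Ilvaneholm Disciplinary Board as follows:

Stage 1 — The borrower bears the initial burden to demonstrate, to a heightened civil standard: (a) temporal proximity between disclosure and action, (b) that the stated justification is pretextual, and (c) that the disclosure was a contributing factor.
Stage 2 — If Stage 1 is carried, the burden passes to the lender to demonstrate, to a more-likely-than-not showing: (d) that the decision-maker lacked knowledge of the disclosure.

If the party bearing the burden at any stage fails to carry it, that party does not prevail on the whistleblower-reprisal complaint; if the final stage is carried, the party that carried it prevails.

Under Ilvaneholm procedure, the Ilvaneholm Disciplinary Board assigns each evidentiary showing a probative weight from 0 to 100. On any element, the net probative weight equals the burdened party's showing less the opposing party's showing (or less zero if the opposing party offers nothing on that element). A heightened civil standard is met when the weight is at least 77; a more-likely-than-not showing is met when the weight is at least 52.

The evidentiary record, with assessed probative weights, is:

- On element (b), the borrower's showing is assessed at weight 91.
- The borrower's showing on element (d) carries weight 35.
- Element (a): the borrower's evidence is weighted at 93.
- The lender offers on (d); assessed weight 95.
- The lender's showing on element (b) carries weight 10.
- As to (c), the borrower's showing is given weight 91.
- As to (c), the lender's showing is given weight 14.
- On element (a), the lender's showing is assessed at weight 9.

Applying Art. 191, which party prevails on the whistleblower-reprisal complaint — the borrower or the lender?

lender

Stage 1 (borrower, a heightened civil standard, weight is at least 77): (a) net 93−9=84 ≥ 77 — meets; (b) net 91−10=81 ≥ 77 — meets; (c) net 91−14=77 ≥ 77 — meets.
  Stage 1 carried; the burden shifts to the lender.
Stage 2 (lender, a more-likely-than-not showing, weight is at least 52): (d) net 95−35=60 ≥ 52 — meets.
  Stage 2 carried; the final stage is satisfied.
Every stage carried; the lender prevails.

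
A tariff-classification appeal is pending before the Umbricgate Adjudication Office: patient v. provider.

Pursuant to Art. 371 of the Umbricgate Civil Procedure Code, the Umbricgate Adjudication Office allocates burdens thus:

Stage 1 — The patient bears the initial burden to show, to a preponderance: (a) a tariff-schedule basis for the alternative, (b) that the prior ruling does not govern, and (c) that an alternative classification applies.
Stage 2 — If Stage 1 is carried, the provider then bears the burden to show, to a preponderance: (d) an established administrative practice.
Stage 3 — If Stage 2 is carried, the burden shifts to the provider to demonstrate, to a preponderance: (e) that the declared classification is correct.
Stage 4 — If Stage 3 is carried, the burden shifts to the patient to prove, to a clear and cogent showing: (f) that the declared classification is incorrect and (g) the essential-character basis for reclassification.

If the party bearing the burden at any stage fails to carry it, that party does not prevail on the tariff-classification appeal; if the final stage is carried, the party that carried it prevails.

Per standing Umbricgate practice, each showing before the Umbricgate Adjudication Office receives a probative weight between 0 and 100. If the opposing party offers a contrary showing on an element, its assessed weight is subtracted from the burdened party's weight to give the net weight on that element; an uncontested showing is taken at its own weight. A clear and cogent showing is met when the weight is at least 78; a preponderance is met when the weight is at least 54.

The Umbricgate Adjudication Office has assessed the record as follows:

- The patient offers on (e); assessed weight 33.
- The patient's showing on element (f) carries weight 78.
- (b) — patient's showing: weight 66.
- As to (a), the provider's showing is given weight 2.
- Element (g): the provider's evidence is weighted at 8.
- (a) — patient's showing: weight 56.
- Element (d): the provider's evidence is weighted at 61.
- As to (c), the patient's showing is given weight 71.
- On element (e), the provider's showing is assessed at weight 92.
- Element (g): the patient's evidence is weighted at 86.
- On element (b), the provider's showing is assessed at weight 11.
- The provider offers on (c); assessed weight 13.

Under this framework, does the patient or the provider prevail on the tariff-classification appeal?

Stage 1 (patient, a preponderance, weight is at least 54): (a) net 56−2=54 ≥ 54 — meets; (b) net 66−11=55 ≥ 54 — meets; (c) net 71−13=58 ≥ 54 — meets.
  Stage 1 is satisfied; the onus moves to the provider.
Stage 2 (provider, a preponderance, weight is at least 54): (d) 61 ≥ 54 — meets.
  Stage 2 is satisfied; the provider continues to bear the burden.
Stage 3 (provider, a preponderance, weight is at least 54): (e) net 92−33=59 ≥ 54 — meets.
  All elements met. The burden passes to the patient.
Stage 4 (patient, a clear and cogent showing, weight is at least 78): (f) 78 ≥ 78 — meets; (g) net 86−8=78 ≥ 78 — meets.
  All elements met at the final stage.
Every stage carried; the patient prevails.

patient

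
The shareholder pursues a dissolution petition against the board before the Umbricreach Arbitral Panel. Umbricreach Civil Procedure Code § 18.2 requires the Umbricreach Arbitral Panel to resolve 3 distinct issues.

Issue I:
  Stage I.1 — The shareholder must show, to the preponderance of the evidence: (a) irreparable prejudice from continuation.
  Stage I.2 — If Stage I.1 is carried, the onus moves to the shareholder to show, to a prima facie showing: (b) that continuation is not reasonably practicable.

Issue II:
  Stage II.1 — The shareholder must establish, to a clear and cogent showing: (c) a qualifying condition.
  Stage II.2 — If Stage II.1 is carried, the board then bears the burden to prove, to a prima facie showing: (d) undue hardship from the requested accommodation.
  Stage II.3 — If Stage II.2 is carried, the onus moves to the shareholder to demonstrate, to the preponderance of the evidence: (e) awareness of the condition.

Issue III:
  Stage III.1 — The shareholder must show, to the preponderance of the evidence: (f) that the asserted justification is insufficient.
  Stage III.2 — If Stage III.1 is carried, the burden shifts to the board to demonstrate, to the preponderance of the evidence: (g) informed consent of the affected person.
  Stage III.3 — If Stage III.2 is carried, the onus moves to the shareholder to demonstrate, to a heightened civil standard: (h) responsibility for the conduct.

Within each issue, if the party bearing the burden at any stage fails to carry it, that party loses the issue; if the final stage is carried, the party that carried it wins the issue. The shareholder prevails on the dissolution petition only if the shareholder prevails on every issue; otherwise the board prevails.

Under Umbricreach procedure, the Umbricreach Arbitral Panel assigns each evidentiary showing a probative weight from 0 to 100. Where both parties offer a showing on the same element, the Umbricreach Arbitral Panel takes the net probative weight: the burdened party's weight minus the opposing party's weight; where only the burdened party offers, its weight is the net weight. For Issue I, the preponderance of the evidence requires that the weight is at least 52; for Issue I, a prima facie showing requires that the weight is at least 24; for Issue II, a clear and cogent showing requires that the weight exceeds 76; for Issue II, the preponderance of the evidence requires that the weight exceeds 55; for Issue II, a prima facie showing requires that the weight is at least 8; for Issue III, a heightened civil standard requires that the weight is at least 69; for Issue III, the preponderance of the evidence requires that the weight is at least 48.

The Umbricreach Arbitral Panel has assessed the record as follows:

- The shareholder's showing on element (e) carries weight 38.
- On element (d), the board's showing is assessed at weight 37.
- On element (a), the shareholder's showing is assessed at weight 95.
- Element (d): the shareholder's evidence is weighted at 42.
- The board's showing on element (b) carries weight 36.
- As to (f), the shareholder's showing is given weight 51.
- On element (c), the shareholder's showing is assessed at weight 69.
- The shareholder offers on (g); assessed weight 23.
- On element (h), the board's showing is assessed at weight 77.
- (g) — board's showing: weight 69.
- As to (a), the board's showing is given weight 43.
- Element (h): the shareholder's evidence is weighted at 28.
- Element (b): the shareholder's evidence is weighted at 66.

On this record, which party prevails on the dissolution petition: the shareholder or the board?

— Issue I —
Stage I.1 (shareholder, the preponderance of the evidence, weight is at least 52): (a) net 95−43=52 ≥ 52 — meets.
  Stage I.1 is satisfied; the shareholder continues to bear the burden.
Stage I.2 (shareholder, a prima facie showing, weight is at least 24): (b) net 66−36=30 ≥ 24 — meets.
  Stage I.2 carried; the final stage is satisfied.
All stages carried — the shareholder prevails on this issue.
— Issue II —
Stage II.1 — burden on shareholder; standard: a clear and cogent showing (weight exceeds 76).
    (c): 69 ≤ 76 [not met]
  Stage II.1 not carried; the shareholder fails its burden.
So the board prevails on this issue.
— Issue III —
At Stage III.1 the shareholder must meet the preponderance of the evidence (weight is at least 48): on (f) the weight is 51, which does reach 48, so (f) meets the standard.
  All elements met. The burden passes to the board.
At Stage III.2 the board must meet the preponderance of the evidence (weight is at least 48): on (g) the weight is 69 less the opposing 23 gives net 46, < 48, so (g) does not meet the standard.
  The board does not carry Stage III.2.
The analysis ends at Stage III.2; the shareholder prevails on this issue.
Per-issue: Issue I → shareholder; Issue II → board; Issue III → shareholder. The shareholder must prevail on every issue; overall, the board prevails.

board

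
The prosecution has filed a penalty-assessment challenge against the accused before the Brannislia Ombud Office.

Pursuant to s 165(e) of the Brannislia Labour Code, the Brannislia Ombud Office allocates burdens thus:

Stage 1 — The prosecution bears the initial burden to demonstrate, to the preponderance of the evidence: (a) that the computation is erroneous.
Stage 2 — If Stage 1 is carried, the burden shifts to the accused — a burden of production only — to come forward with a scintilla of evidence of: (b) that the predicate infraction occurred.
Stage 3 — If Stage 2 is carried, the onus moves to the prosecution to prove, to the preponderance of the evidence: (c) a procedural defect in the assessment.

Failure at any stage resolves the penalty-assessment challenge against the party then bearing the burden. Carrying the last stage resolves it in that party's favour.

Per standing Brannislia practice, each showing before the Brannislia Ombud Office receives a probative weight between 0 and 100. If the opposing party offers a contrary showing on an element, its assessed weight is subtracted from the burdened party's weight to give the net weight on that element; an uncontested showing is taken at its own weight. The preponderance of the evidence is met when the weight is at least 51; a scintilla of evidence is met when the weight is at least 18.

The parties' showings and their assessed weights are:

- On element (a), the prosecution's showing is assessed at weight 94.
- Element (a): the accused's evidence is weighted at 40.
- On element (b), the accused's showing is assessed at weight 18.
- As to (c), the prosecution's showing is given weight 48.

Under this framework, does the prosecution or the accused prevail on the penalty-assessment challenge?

Stage 1 (prosecution, the preponderance of the evidence, weight is at least 51): (a) net 94−40=54 ≥ 51 — meets.
  The prosecution carries Stage 1; the accused now bears the burden.
Stage 2 (accused, a scintilla of evidence, weight is at least 18): (b) 18 ≥ 18 — meets.
  All elements met. The burden passes to the prosecution.
Stage 3 (prosecution, the preponderance of the evidence, weight is at least 51): (c) 48 < 51 — fails.
  Not every element is met, so the prosecution fails to carry Stage 3.
So the accused prevails.

accused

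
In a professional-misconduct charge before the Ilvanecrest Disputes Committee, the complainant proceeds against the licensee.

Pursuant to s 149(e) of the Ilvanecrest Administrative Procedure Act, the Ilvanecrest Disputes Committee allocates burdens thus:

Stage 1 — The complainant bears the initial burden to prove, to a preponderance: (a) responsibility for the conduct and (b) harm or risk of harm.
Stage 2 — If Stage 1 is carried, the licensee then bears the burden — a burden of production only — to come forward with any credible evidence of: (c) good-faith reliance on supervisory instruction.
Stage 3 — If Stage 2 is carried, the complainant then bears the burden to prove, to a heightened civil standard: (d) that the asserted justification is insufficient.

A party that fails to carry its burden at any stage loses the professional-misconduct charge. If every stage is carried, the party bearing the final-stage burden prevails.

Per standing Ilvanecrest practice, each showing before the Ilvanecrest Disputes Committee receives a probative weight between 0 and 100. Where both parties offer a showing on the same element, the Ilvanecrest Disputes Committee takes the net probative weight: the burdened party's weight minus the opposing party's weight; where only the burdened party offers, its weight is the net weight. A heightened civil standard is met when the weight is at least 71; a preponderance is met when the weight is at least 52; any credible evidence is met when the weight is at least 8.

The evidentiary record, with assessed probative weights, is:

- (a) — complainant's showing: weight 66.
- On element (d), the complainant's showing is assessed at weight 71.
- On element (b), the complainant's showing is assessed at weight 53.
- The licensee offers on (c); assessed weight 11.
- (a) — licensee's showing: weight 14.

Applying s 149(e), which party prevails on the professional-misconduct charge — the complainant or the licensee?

complainant

Stage 1 (complainant, a preponderance, weight is at least 52): (a) net 66−14=52 ≥ 52 — meets; (b) 53 ≥ 52 — meets.
  Stage 1 is satisfied; the onus moves to the licensee.
Stage 2 (licensee, any credible evidence, weight is at least 8): (c) 11 ≥ 8 — meets.
  The licensee carries Stage 2; the complainant now bears the burden.
Stage 3 (complainant, a heightened civil standard, weight is at least 71): (d) 71 ≥ 71 — meets.
  The complainant carries the last stage.
Every stage carried; the complainant prevails.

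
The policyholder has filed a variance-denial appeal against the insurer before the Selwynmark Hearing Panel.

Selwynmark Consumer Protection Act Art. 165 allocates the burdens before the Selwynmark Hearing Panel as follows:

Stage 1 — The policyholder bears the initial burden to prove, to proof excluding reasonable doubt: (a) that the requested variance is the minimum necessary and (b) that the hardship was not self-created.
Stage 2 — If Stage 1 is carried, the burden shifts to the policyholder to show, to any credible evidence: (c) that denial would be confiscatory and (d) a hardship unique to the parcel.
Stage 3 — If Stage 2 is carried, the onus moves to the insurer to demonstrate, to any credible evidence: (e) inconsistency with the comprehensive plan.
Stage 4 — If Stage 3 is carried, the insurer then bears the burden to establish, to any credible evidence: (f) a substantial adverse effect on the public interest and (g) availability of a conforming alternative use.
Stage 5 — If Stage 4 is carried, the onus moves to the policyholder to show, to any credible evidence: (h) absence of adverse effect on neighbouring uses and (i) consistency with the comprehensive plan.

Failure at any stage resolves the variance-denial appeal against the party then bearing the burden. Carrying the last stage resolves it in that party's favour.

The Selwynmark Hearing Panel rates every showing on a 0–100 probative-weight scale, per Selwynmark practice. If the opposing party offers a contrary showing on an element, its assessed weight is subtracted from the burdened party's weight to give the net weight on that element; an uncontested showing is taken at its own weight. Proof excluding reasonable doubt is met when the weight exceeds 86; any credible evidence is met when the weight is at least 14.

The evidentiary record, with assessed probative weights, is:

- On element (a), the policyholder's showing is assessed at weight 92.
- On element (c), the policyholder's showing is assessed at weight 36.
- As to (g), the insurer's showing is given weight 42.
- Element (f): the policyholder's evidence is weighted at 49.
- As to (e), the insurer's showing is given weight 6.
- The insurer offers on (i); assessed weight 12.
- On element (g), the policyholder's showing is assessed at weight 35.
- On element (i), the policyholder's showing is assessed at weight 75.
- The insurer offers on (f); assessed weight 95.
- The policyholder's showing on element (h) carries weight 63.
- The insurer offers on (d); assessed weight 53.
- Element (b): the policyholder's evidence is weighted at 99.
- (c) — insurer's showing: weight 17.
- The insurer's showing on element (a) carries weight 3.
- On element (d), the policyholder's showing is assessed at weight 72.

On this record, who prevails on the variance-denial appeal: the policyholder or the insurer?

policyholder

At Stage 1 the policyholder must meet proof excluding reasonable doubt (weight exceeds 86): on (a) the weight is 92 less the opposing 3 gives net 89, which does exceed 86, so (a) meets the standard; on (b) the weight is 99, > 86, so (b) meets the standard.
  Stage 1 is satisfied; the policyholder continues to bear the burden.
At Stage 2 the policyholder must meet any credible evidence (weight is at least 14): on (c) the weight is 36 less the opposing 17 gives net 19, ≥ 14, so (c) meets the standard; on (d) the weight is 72 less the opposing 53 gives net 19, which does reach 14, so (d) meets the standard.
  The policyholder carries Stage 2; the insurer now bears the burden.
At Stage 3 the insurer must meet any credible evidence (weight is at least 14): on (e) the weight is 6, which does not reach 14, so (e) does not meet the standard.
  Stage 3 not carried; the insurer fails its burden.
So the policyholder prevails.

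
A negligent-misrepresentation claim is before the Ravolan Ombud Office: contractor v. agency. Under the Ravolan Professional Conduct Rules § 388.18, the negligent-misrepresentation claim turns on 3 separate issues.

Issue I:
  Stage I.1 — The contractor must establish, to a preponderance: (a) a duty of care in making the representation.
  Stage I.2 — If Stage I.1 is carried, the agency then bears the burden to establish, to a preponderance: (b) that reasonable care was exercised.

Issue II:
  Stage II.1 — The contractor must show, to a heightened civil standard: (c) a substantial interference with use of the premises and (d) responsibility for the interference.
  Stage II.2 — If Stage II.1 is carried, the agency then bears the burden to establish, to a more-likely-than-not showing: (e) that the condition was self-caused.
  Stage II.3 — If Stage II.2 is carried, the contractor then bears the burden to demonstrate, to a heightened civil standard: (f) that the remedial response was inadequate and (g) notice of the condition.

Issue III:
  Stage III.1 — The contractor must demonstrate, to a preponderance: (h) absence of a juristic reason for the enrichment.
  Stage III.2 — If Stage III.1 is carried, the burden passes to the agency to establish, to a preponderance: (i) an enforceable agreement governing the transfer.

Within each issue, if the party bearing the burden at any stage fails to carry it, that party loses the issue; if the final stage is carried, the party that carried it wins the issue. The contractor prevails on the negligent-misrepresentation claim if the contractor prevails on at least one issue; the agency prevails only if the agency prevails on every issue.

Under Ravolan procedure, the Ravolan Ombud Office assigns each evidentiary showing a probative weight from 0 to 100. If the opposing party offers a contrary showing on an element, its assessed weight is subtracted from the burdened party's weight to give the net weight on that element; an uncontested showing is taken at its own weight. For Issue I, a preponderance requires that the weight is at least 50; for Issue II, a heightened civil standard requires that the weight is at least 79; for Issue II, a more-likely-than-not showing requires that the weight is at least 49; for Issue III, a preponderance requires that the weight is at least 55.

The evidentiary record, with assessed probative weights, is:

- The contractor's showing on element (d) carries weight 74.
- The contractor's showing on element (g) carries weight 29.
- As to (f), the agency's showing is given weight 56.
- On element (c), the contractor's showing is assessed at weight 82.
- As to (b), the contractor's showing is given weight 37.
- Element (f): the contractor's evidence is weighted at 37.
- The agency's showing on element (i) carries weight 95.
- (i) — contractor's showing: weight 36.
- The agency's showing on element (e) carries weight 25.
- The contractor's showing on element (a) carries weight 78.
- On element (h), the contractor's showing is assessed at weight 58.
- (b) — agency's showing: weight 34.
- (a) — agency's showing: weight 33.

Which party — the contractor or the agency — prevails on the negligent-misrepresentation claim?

agency

— Issue I —
Stage I.1 — burden on contractor; standard: a preponderance (weight is at least 50).
    (a): 78 − 33 = 45 < 50 [not met]
  Not every element is met, so the contractor fails to carry Stage I.1.
The agency prevails on this issue.
— Issue II —
Stage II.1 — burden on contractor; standard: a heightened civil standard (weight is at least 79).
    (c): 82 ≥ 79 [met]
    (d): 74 < 79 [not met]
  The contractor does not carry Stage II.1.
So the agency prevails on this issue.
— Issue III —
Stage III.1 (contractor, a preponderance, weight is at least 55): (h) 58 ≥ 55 — meets.
  Stage III.1 is satisfied; the onus moves to the agency.
Stage III.2 (agency, a preponderance, weight is at least 55): (i) net 95−36=59 ≥ 55 — meets.
  The agency carries the last stage.
Every stage carried; the agency prevails on this issue.
Per-issue: Issue I → agency; Issue II → agency; Issue III → agency. The contractor must prevail on at least one issue; overall, the agency prevails.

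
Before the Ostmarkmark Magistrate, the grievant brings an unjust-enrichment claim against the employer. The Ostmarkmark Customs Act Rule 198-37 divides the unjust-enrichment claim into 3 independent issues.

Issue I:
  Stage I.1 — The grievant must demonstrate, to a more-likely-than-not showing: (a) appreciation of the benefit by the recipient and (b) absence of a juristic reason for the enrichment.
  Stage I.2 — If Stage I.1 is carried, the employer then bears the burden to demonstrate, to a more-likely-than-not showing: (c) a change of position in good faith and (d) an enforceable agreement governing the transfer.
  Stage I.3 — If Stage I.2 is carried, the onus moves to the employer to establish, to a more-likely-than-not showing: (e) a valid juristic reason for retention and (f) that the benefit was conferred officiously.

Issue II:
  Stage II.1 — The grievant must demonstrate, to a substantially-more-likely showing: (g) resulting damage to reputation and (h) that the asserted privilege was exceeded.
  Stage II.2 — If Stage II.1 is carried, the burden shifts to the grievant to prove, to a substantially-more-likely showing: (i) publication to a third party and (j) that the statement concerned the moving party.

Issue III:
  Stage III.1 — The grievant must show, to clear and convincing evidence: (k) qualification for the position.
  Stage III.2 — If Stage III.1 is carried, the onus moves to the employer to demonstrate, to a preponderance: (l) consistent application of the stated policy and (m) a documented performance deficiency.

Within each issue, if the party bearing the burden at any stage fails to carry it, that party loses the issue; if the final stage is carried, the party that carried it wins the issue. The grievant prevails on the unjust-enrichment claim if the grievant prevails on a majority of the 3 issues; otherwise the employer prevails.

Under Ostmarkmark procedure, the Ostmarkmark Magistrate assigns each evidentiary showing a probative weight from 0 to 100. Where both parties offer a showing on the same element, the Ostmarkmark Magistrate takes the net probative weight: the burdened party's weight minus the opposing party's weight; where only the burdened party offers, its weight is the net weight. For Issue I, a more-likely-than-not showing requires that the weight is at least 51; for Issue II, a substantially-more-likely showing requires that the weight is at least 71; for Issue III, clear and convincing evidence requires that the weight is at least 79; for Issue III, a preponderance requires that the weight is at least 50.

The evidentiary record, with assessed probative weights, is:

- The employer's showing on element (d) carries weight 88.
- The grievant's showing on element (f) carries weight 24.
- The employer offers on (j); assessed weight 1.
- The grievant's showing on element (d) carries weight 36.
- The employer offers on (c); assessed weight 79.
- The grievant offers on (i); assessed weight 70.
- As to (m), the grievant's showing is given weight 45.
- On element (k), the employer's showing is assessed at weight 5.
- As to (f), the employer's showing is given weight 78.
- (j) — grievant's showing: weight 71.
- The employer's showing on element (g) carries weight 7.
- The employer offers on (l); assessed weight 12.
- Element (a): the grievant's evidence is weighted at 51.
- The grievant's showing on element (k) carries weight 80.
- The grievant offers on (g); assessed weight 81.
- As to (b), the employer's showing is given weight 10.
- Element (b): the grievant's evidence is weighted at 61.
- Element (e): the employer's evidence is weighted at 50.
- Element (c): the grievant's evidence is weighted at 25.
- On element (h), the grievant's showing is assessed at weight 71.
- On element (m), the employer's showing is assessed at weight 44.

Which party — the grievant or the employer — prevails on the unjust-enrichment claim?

— Issue I —
At Stage I.1 the grievant must meet a more-likely-than-not showing (weight is at least 51): on (a) the weight is 51, ≥ 51, so (a) meets the standard; on (b) the weight is 61 less the opposing 10 gives net 51, which does reach 51, so (b) meets the standard.
  Stage I.1 carried; the burden shifts to the employer.
At Stage I.2 the employer must meet a more-likely-than-not showing (weight is at least 51): on (c) the weight is 79 less the opposing 25 gives net 54, ≥ 51, so (c) meets the standard; on (d) the weight is 88 less the opposing 36 gives net 52, ≥ 51, so (d) meets the standard.
  Stage I.2 carried; the burden remains with the employer.
At Stage I.3 the employer must meet a more-likely-than-not showing (weight is at least 51): on (e) the weight is 50, < 51, so (e) does not meet the standard; on (f) the weight is 78 less the opposing 24 gives net 54, ≥ 51, so (f) meets the standard.
  The employer does not carry Stage I.3.
The analysis ends at Stage I.3; the grievant prevails on this issue.
— Issue II —
Stage II.1 — burden on grievant; standard: a substantially-more-likely showing (weight is at least 71).
    (g): 81 − 7 = 74 ≥ 71 [met]
    (h): 71 ≥ 71 [met]
  Stage II.1 is satisfied; the grievant continues to bear the burden.
Stage II.2 — burden on grievant; standard: a substantially-more-likely showing (weight is at least 71).
    (i): 70 < 71 [not met]
    (j): 71 − 1 = 70 < 71 [not met]
  The grievant does not carry Stage II.2.
The employer prevails on this issue.
— Issue III —
Stage III.1 — burden on grievant; standard: clear and convincing evidence (weight is at least 79).
    (k): 80 − 5 = 75 < 79 [not met]
  The grievant does not carry Stage III.1.
The analysis ends at Stage III.1; the employer prevails on this issue.
Per-issue: Issue I → grievant; Issue II → employer; Issue III → employer. The grievant must prevail on a majority of issues; overall, the employer prevails.

employer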